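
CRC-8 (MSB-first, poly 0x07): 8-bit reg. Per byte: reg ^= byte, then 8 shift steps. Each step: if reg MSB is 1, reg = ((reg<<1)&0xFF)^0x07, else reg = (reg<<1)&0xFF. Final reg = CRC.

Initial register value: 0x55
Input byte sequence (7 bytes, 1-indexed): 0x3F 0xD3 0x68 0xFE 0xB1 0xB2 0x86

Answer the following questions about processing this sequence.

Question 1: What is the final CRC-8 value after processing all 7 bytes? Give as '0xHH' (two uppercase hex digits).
Answer: 0xC5

Derivation:
After byte 1 (0x3F): reg=0x11
After byte 2 (0xD3): reg=0x40
After byte 3 (0x68): reg=0xD8
After byte 4 (0xFE): reg=0xF2
After byte 5 (0xB1): reg=0xCE
After byte 6 (0xB2): reg=0x73
After byte 7 (0x86): reg=0xC5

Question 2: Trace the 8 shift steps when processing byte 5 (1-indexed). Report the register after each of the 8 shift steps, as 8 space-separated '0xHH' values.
After byte 1 (0x3F): reg=0x11
After byte 2 (0xD3): reg=0x40
After byte 3 (0x68): reg=0xD8
After byte 4 (0xFE): reg=0xF2
Register before byte 5: 0xF2
After XOR with byte 0xB1: 0x43

Answer: 0x86 0x0B 0x16 0x2C 0x58 0xB0 0x67 0xCE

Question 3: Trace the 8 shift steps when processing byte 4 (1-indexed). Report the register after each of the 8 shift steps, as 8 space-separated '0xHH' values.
After byte 1 (0x3F): reg=0x11
After byte 2 (0xD3): reg=0x40
After byte 3 (0x68): reg=0xD8
Register before byte 4: 0xD8
After XOR with byte 0xFE: 0x26

Answer: 0x4C 0x98 0x37 0x6E 0xDC 0xBF 0x79 0xF2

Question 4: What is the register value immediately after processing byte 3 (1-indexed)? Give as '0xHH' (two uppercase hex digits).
Answer: 0xD8

Derivation:
After byte 1 (0x3F): reg=0x11
After byte 2 (0xD3): reg=0x40
After byte 3 (0x68): reg=0xD8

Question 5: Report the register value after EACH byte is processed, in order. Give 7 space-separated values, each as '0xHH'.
0x11 0x40 0xD8 0xF2 0xCE 0x73 0xC5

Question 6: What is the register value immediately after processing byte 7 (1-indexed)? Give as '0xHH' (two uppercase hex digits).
After byte 1 (0x3F): reg=0x11
After byte 2 (0xD3): reg=0x40
After byte 3 (0x68): reg=0xD8
After byte 4 (0xFE): reg=0xF2
After byte 5 (0xB1): reg=0xCE
After byte 6 (0xB2): reg=0x73
After byte 7 (0x86): reg=0xC5

Answer: 0xC5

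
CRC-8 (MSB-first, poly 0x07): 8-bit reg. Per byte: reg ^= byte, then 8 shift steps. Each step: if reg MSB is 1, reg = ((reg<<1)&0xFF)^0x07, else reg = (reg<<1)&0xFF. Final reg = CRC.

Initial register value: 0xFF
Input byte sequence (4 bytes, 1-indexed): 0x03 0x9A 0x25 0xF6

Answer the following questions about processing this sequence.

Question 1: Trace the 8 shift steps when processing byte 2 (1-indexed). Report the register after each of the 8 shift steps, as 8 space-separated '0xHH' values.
Answer: 0xC0 0x87 0x09 0x12 0x24 0x48 0x90 0x27

Derivation:
After byte 1 (0x03): reg=0xFA
Register before byte 2: 0xFA
After XOR with byte 0x9A: 0x60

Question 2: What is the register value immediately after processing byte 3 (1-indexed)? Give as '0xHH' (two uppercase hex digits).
Answer: 0x0E

Derivation:
After byte 1 (0x03): reg=0xFA
After byte 2 (0x9A): reg=0x27
After byte 3 (0x25): reg=0x0E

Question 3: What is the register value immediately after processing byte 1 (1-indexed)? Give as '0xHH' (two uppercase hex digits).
Answer: 0xFA

Derivation:
After byte 1 (0x03): reg=0xFA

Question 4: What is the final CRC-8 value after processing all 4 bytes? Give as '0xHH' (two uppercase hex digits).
Answer: 0xE6

Derivation:
After byte 1 (0x03): reg=0xFA
After byte 2 (0x9A): reg=0x27
After byte 3 (0x25): reg=0x0E
After byte 4 (0xF6): reg=0xE6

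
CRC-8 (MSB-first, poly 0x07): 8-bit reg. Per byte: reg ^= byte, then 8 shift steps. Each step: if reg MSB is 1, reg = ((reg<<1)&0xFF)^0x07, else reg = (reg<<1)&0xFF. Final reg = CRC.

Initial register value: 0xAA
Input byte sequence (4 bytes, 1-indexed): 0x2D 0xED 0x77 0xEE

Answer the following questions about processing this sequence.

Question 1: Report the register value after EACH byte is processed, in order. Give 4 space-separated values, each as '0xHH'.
0x9C 0x50 0xF5 0x41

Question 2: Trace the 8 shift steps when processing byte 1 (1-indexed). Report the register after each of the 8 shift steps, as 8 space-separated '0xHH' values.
Answer: 0x09 0x12 0x24 0x48 0x90 0x27 0x4E 0x9C

Derivation:
Register before byte 1: 0xAA
After XOR with byte 0x2D: 0x87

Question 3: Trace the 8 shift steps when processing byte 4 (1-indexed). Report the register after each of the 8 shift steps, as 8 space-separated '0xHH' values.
Answer: 0x36 0x6C 0xD8 0xB7 0x69 0xD2 0xA3 0x41

Derivation:
After byte 1 (0x2D): reg=0x9C
After byte 2 (0xED): reg=0x50
After byte 3 (0x77): reg=0xF5
Register before byte 4: 0xF5
After XOR with byte 0xEE: 0x1B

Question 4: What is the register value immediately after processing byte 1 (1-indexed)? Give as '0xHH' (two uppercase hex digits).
After byte 1 (0x2D): reg=0x9C

Answer: 0x9C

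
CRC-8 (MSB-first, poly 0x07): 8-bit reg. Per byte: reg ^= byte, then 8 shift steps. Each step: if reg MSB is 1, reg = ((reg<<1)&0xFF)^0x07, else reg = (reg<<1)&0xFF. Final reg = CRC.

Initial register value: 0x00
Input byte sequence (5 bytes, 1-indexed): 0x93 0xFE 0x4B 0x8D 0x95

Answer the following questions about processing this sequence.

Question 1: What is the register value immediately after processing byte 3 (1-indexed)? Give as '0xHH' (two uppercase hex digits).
After byte 1 (0x93): reg=0xF0
After byte 2 (0xFE): reg=0x2A
After byte 3 (0x4B): reg=0x20

Answer: 0x20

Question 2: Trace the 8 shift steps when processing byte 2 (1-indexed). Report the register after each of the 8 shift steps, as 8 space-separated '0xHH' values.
Answer: 0x1C 0x38 0x70 0xE0 0xC7 0x89 0x15 0x2A

Derivation:
After byte 1 (0x93): reg=0xF0
Register before byte 2: 0xF0
After XOR with byte 0xFE: 0x0E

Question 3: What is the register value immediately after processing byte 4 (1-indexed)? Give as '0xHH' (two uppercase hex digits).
Answer: 0x4A

Derivation:
After byte 1 (0x93): reg=0xF0
After byte 2 (0xFE): reg=0x2A
After byte 3 (0x4B): reg=0x20
After byte 4 (0x8D): reg=0x4A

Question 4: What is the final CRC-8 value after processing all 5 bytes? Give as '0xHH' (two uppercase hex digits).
After byte 1 (0x93): reg=0xF0
After byte 2 (0xFE): reg=0x2A
After byte 3 (0x4B): reg=0x20
After byte 4 (0x8D): reg=0x4A
After byte 5 (0x95): reg=0x13

Answer: 0x13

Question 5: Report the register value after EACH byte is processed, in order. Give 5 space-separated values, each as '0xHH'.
0xF0 0x2A 0x20 0x4A 0x13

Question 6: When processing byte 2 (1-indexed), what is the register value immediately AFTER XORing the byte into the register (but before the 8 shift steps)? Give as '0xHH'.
Register before byte 2: 0xF0
Byte 2: 0xFE
0xF0 XOR 0xFE = 0x0E

Answer: 0x0E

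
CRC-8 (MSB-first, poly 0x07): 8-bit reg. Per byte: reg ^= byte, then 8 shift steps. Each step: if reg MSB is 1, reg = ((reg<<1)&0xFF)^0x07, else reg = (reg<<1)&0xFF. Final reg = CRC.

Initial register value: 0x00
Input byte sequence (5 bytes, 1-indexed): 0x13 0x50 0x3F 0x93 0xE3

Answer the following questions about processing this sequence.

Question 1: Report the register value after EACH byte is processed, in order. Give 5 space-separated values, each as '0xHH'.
0x79 0xDF 0xAE 0xB3 0xB7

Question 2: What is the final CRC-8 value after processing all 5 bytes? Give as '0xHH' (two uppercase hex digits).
Answer: 0xB7

Derivation:
After byte 1 (0x13): reg=0x79
After byte 2 (0x50): reg=0xDF
After byte 3 (0x3F): reg=0xAE
After byte 4 (0x93): reg=0xB3
After byte 5 (0xE3): reg=0xB7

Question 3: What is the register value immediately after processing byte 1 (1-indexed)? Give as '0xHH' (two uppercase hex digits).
After byte 1 (0x13): reg=0x79

Answer: 0x79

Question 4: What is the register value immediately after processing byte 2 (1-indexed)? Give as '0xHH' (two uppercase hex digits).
Answer: 0xDF

Derivation:
After byte 1 (0x13): reg=0x79
After byte 2 (0x50): reg=0xDF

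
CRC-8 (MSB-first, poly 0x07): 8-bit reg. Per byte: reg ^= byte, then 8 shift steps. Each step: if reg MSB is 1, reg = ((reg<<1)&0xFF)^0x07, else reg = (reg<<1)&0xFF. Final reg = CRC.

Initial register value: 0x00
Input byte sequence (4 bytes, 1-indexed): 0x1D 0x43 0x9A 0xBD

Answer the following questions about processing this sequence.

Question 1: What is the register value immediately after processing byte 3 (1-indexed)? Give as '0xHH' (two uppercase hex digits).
Answer: 0x98

Derivation:
After byte 1 (0x1D): reg=0x53
After byte 2 (0x43): reg=0x70
After byte 3 (0x9A): reg=0x98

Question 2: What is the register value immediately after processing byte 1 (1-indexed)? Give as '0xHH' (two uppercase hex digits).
Answer: 0x53

Derivation:
After byte 1 (0x1D): reg=0x53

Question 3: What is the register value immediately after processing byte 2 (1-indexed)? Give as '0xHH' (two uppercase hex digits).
Answer: 0x70

Derivation:
After byte 1 (0x1D): reg=0x53
After byte 2 (0x43): reg=0x70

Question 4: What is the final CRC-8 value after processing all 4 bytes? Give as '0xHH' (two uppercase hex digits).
After byte 1 (0x1D): reg=0x53
After byte 2 (0x43): reg=0x70
After byte 3 (0x9A): reg=0x98
After byte 4 (0xBD): reg=0xFB

Answer: 0xFB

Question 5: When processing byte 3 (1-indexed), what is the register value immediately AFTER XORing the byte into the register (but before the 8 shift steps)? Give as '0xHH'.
Answer: 0xEA

Derivation:
Register before byte 3: 0x70
Byte 3: 0x9A
0x70 XOR 0x9A = 0xEA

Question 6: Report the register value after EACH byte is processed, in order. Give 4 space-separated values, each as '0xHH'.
0x53 0x70 0x98 0xFB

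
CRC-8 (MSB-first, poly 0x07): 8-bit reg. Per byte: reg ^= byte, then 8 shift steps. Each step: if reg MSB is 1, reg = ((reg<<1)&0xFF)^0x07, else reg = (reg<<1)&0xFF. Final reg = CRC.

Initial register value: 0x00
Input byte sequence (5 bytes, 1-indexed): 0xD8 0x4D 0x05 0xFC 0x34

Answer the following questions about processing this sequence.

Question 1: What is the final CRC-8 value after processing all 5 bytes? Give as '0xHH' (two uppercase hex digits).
Answer: 0xB5

Derivation:
After byte 1 (0xD8): reg=0x06
After byte 2 (0x4D): reg=0xF6
After byte 3 (0x05): reg=0xD7
After byte 4 (0xFC): reg=0xD1
After byte 5 (0x34): reg=0xB5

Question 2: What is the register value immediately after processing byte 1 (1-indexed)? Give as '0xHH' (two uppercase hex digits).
Answer: 0x06

Derivation:
After byte 1 (0xD8): reg=0x06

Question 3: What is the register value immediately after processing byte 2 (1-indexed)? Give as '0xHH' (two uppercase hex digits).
Answer: 0xF6

Derivation:
After byte 1 (0xD8): reg=0x06
After byte 2 (0x4D): reg=0xF6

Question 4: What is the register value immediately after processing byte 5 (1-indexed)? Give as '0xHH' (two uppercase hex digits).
After byte 1 (0xD8): reg=0x06
After byte 2 (0x4D): reg=0xF6
After byte 3 (0x05): reg=0xD7
After byte 4 (0xFC): reg=0xD1
After byte 5 (0x34): reg=0xB5

Answer: 0xB5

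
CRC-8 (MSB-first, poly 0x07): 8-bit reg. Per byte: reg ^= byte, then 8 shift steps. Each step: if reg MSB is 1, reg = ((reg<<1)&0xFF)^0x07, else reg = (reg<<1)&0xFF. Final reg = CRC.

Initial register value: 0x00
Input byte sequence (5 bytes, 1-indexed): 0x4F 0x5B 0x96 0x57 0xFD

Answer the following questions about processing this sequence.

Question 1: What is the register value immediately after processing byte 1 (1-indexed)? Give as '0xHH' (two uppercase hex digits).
After byte 1 (0x4F): reg=0xEA

Answer: 0xEA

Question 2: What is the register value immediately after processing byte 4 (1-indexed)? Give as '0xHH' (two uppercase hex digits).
After byte 1 (0x4F): reg=0xEA
After byte 2 (0x5B): reg=0x1E
After byte 3 (0x96): reg=0xB1
After byte 4 (0x57): reg=0xBC

Answer: 0xBC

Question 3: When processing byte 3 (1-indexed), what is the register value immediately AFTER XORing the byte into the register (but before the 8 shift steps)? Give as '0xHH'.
Answer: 0x88

Derivation:
Register before byte 3: 0x1E
Byte 3: 0x96
0x1E XOR 0x96 = 0x88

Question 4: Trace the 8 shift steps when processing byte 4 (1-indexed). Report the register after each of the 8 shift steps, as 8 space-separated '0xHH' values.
After byte 1 (0x4F): reg=0xEA
After byte 2 (0x5B): reg=0x1E
After byte 3 (0x96): reg=0xB1
Register before byte 4: 0xB1
After XOR with byte 0x57: 0xE6

Answer: 0xCB 0x91 0x25 0x4A 0x94 0x2F 0x5E 0xBC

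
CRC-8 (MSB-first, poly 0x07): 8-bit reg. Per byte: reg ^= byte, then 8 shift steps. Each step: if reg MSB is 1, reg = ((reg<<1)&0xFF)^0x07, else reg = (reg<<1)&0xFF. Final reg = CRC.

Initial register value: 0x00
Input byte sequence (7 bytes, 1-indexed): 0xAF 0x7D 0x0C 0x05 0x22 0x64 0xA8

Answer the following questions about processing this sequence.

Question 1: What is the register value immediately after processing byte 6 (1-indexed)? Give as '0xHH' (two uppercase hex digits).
Answer: 0xBA

Derivation:
After byte 1 (0xAF): reg=0x44
After byte 2 (0x7D): reg=0xAF
After byte 3 (0x0C): reg=0x60
After byte 4 (0x05): reg=0x3C
After byte 5 (0x22): reg=0x5A
After byte 6 (0x64): reg=0xBA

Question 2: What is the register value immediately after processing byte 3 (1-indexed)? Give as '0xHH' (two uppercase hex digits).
After byte 1 (0xAF): reg=0x44
After byte 2 (0x7D): reg=0xAF
After byte 3 (0x0C): reg=0x60

Answer: 0x60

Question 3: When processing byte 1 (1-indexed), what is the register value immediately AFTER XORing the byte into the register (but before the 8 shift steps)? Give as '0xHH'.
Answer: 0xAF

Derivation:
Register before byte 1: 0x00
Byte 1: 0xAF
0x00 XOR 0xAF = 0xAF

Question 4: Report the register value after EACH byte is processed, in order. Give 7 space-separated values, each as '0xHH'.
0x44 0xAF 0x60 0x3C 0x5A 0xBA 0x7E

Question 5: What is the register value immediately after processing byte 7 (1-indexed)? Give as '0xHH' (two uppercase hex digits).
After byte 1 (0xAF): reg=0x44
After byte 2 (0x7D): reg=0xAF
After byte 3 (0x0C): reg=0x60
After byte 4 (0x05): reg=0x3C
After byte 5 (0x22): reg=0x5A
After byte 6 (0x64): reg=0xBA
After byte 7 (0xA8): reg=0x7E

Answer: 0x7E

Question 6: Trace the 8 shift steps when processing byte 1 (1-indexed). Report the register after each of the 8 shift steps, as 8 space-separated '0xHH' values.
Answer: 0x59 0xB2 0x63 0xC6 0x8B 0x11 0x22 0x44

Derivation:
Register before byte 1: 0x00
After XOR with byte 0xAF: 0xAF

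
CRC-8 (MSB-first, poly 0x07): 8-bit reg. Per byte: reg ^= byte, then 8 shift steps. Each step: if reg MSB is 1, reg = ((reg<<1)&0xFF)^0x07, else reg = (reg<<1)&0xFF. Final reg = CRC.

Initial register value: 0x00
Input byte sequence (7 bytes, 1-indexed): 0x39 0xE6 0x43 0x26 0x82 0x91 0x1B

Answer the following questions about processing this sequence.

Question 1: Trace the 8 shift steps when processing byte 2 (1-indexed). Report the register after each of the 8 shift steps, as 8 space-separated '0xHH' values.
Answer: 0x92 0x23 0x46 0x8C 0x1F 0x3E 0x7C 0xF8

Derivation:
After byte 1 (0x39): reg=0xAF
Register before byte 2: 0xAF
After XOR with byte 0xE6: 0x49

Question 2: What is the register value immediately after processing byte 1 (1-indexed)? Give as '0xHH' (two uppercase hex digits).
After byte 1 (0x39): reg=0xAF

Answer: 0xAF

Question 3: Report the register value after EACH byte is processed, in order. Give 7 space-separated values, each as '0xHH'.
0xAF 0xF8 0x28 0x2A 0x51 0x4E 0xAC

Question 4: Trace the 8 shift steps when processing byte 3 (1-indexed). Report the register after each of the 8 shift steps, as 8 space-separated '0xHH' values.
After byte 1 (0x39): reg=0xAF
After byte 2 (0xE6): reg=0xF8
Register before byte 3: 0xF8
After XOR with byte 0x43: 0xBB

Answer: 0x71 0xE2 0xC3 0x81 0x05 0x0A 0x14 0x28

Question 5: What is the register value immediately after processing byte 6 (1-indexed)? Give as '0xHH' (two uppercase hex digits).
After byte 1 (0x39): reg=0xAF
After byte 2 (0xE6): reg=0xF8
After byte 3 (0x43): reg=0x28
After byte 4 (0x26): reg=0x2A
After byte 5 (0x82): reg=0x51
After byte 6 (0x91): reg=0x4E

Answer: 0x4E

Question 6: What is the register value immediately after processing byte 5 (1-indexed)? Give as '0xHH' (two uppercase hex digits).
Answer: 0x51

Derivation:
After byte 1 (0x39): reg=0xAF
After byte 2 (0xE6): reg=0xF8
After byte 3 (0x43): reg=0x28
After byte 4 (0x26): reg=0x2A
After byte 5 (0x82): reg=0x51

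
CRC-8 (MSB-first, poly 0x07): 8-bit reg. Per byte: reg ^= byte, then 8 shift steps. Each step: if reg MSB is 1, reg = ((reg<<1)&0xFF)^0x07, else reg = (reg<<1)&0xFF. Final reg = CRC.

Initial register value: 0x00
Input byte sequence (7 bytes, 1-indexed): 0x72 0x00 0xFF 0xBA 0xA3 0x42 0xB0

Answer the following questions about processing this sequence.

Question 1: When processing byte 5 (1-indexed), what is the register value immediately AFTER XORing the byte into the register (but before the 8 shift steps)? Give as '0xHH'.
Answer: 0x45

Derivation:
Register before byte 5: 0xE6
Byte 5: 0xA3
0xE6 XOR 0xA3 = 0x45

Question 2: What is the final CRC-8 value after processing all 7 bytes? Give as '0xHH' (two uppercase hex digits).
Answer: 0x2E

Derivation:
After byte 1 (0x72): reg=0x59
After byte 2 (0x00): reg=0x88
After byte 3 (0xFF): reg=0x42
After byte 4 (0xBA): reg=0xE6
After byte 5 (0xA3): reg=0xDC
After byte 6 (0x42): reg=0xD3
After byte 7 (0xB0): reg=0x2E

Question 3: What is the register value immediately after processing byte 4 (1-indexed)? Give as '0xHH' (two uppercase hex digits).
Answer: 0xE6

Derivation:
After byte 1 (0x72): reg=0x59
After byte 2 (0x00): reg=0x88
After byte 3 (0xFF): reg=0x42
After byte 4 (0xBA): reg=0xE6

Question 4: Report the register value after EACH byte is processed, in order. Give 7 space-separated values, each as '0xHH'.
0x59 0x88 0x42 0xE6 0xDC 0xD3 0x2E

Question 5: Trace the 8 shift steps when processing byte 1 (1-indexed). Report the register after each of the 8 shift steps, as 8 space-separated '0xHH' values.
Register before byte 1: 0x00
After XOR with byte 0x72: 0x72

Answer: 0xE4 0xCF 0x99 0x35 0x6A 0xD4 0xAF 0x59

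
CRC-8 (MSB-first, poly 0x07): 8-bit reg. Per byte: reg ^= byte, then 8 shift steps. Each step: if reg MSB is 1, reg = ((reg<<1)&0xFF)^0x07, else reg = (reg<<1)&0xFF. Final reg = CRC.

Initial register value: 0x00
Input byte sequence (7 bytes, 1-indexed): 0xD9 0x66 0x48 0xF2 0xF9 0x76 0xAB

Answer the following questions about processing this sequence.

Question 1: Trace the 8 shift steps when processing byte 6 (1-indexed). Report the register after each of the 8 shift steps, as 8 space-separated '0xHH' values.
After byte 1 (0xD9): reg=0x01
After byte 2 (0x66): reg=0x32
After byte 3 (0x48): reg=0x61
After byte 4 (0xF2): reg=0xF0
After byte 5 (0xF9): reg=0x3F
Register before byte 6: 0x3F
After XOR with byte 0x76: 0x49

Answer: 0x92 0x23 0x46 0x8C 0x1F 0x3E 0x7C 0xF8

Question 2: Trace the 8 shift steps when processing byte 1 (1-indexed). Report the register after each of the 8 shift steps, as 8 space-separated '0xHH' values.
Register before byte 1: 0x00
After XOR with byte 0xD9: 0xD9

Answer: 0xB5 0x6D 0xDA 0xB3 0x61 0xC2 0x83 0x01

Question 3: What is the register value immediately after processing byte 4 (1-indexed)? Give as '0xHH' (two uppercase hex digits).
Answer: 0xF0

Derivation:
After byte 1 (0xD9): reg=0x01
After byte 2 (0x66): reg=0x32
After byte 3 (0x48): reg=0x61
After byte 4 (0xF2): reg=0xF0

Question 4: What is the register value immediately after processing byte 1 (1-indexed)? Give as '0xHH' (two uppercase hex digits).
Answer: 0x01

Derivation:
After byte 1 (0xD9): reg=0x01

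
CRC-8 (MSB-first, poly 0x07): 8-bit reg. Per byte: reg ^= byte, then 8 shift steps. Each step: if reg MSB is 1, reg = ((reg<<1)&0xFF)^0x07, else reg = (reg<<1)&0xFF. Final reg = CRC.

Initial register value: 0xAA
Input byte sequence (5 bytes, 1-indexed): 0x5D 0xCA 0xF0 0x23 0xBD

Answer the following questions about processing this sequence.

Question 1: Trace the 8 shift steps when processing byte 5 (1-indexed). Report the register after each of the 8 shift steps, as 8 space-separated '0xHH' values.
Answer: 0x56 0xAC 0x5F 0xBE 0x7B 0xF6 0xEB 0xD1

Derivation:
After byte 1 (0x5D): reg=0xCB
After byte 2 (0xCA): reg=0x07
After byte 3 (0xF0): reg=0xCB
After byte 4 (0x23): reg=0x96
Register before byte 5: 0x96
After XOR with byte 0xBD: 0x2B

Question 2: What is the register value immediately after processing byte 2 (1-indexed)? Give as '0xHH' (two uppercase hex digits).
Answer: 0x07

Derivation:
After byte 1 (0x5D): reg=0xCB
After byte 2 (0xCA): reg=0x07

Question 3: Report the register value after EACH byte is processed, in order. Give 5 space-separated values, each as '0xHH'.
0xCB 0x07 0xCB 0x96 0xD1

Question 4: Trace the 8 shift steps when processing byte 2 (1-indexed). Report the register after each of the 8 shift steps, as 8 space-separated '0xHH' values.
After byte 1 (0x5D): reg=0xCB
Register before byte 2: 0xCB
After XOR with byte 0xCA: 0x01

Answer: 0x02 0x04 0x08 0x10 0x20 0x40 0x80 0x07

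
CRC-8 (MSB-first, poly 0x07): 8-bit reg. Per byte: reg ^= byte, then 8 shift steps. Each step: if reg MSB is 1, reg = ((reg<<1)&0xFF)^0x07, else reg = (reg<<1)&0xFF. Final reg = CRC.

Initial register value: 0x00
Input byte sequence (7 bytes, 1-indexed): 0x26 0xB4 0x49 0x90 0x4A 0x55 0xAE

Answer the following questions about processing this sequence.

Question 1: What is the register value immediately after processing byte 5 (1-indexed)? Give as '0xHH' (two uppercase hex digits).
After byte 1 (0x26): reg=0xF2
After byte 2 (0xB4): reg=0xD5
After byte 3 (0x49): reg=0xDD
After byte 4 (0x90): reg=0xE4
After byte 5 (0x4A): reg=0x43

Answer: 0x43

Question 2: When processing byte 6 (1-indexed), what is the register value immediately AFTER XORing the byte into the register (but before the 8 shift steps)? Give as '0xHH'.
Register before byte 6: 0x43
Byte 6: 0x55
0x43 XOR 0x55 = 0x16

Answer: 0x16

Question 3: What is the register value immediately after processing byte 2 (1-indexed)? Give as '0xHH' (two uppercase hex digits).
Answer: 0xD5

Derivation:
After byte 1 (0x26): reg=0xF2
After byte 2 (0xB4): reg=0xD5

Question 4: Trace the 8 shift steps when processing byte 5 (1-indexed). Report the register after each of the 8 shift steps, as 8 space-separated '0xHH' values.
After byte 1 (0x26): reg=0xF2
After byte 2 (0xB4): reg=0xD5
After byte 3 (0x49): reg=0xDD
After byte 4 (0x90): reg=0xE4
Register before byte 5: 0xE4
After XOR with byte 0x4A: 0xAE

Answer: 0x5B 0xB6 0x6B 0xD6 0xAB 0x51 0xA2 0x43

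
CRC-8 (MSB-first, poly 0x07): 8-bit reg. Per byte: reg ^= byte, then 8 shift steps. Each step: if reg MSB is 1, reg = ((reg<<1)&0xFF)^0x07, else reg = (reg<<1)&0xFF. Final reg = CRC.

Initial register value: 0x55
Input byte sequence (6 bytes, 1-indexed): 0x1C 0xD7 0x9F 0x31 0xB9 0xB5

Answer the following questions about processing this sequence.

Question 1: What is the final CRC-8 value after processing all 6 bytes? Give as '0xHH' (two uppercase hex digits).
After byte 1 (0x1C): reg=0xF8
After byte 2 (0xD7): reg=0xCD
After byte 3 (0x9F): reg=0xB9
After byte 4 (0x31): reg=0xB1
After byte 5 (0xB9): reg=0x38
After byte 6 (0xB5): reg=0xAA

Answer: 0xAA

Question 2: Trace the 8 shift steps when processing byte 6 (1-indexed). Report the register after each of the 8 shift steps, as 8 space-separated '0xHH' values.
After byte 1 (0x1C): reg=0xF8
After byte 2 (0xD7): reg=0xCD
After byte 3 (0x9F): reg=0xB9
After byte 4 (0x31): reg=0xB1
After byte 5 (0xB9): reg=0x38
Register before byte 6: 0x38
After XOR with byte 0xB5: 0x8D

Answer: 0x1D 0x3A 0x74 0xE8 0xD7 0xA9 0x55 0xAA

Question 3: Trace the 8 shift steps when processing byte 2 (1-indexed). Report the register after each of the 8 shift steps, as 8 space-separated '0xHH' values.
Answer: 0x5E 0xBC 0x7F 0xFE 0xFB 0xF1 0xE5 0xCD

Derivation:
After byte 1 (0x1C): reg=0xF8
Register before byte 2: 0xF8
After XOR with byte 0xD7: 0x2F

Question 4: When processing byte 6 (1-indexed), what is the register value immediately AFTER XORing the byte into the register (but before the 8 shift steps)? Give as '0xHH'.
Answer: 0x8D

Derivation:
Register before byte 6: 0x38
Byte 6: 0xB5
0x38 XOR 0xB5 = 0x8D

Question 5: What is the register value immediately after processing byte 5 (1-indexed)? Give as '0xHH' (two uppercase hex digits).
After byte 1 (0x1C): reg=0xF8
After byte 2 (0xD7): reg=0xCD
After byte 3 (0x9F): reg=0xB9
After byte 4 (0x31): reg=0xB1
After byte 5 (0xB9): reg=0x38

Answer: 0x38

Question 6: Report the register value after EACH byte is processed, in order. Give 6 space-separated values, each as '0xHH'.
0xF8 0xCD 0xB9 0xB1 0x38 0xAA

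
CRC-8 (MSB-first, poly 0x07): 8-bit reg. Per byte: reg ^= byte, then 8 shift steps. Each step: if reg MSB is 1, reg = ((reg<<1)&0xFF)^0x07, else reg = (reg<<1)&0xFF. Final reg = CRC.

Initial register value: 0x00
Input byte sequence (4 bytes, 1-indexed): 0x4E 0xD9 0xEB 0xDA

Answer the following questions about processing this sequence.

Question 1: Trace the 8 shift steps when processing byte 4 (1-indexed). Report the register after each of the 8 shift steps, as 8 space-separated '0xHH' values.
Answer: 0xD7 0xA9 0x55 0xAA 0x53 0xA6 0x4B 0x96

Derivation:
After byte 1 (0x4E): reg=0xED
After byte 2 (0xD9): reg=0x8C
After byte 3 (0xEB): reg=0x32
Register before byte 4: 0x32
After XOR with byte 0xDA: 0xE8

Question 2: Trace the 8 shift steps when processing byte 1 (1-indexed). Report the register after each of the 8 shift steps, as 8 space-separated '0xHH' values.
Register before byte 1: 0x00
After XOR with byte 0x4E: 0x4E

Answer: 0x9C 0x3F 0x7E 0xFC 0xFF 0xF9 0xF5 0xED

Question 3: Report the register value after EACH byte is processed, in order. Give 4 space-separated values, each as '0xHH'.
0xED 0x8C 0x32 0x96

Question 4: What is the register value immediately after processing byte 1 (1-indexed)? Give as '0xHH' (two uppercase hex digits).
Answer: 0xED

Derivation:
After byte 1 (0x4E): reg=0xED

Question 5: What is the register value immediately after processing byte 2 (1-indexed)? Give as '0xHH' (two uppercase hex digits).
After byte 1 (0x4E): reg=0xED
After byte 2 (0xD9): reg=0x8C

Answer: 0x8C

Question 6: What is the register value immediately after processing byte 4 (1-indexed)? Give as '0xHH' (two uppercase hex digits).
After byte 1 (0x4E): reg=0xED
After byte 2 (0xD9): reg=0x8C
After byte 3 (0xEB): reg=0x32
After byte 4 (0xDA): reg=0x96

Answer: 0x96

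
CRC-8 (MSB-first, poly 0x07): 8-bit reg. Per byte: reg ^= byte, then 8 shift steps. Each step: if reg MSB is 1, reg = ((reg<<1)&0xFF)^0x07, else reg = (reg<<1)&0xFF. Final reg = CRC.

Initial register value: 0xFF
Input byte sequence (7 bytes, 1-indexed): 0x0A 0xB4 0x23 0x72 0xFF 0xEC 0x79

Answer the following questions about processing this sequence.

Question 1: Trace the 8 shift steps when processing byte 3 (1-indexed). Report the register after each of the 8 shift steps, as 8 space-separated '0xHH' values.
After byte 1 (0x0A): reg=0xC5
After byte 2 (0xB4): reg=0x50
Register before byte 3: 0x50
After XOR with byte 0x23: 0x73

Answer: 0xE6 0xCB 0x91 0x25 0x4A 0x94 0x2F 0x5E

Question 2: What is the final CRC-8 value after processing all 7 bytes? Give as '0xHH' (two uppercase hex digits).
Answer: 0xDA

Derivation:
After byte 1 (0x0A): reg=0xC5
After byte 2 (0xB4): reg=0x50
After byte 3 (0x23): reg=0x5E
After byte 4 (0x72): reg=0xC4
After byte 5 (0xFF): reg=0xA1
After byte 6 (0xEC): reg=0xE4
After byte 7 (0x79): reg=0xDA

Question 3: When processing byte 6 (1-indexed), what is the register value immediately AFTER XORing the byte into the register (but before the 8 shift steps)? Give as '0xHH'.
Answer: 0x4D

Derivation:
Register before byte 6: 0xA1
Byte 6: 0xEC
0xA1 XOR 0xEC = 0x4D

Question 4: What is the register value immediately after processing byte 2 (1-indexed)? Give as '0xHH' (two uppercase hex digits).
Answer: 0x50

Derivation:
After byte 1 (0x0A): reg=0xC5
After byte 2 (0xB4): reg=0x50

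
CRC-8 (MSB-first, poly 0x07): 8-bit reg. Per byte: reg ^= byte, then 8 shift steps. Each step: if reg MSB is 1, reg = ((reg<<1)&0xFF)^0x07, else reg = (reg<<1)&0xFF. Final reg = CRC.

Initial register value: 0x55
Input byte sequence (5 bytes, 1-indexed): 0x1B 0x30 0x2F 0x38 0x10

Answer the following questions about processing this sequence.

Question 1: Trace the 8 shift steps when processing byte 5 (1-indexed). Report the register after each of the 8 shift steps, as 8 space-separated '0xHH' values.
Answer: 0xD6 0xAB 0x51 0xA2 0x43 0x86 0x0B 0x16

Derivation:
After byte 1 (0x1B): reg=0xED
After byte 2 (0x30): reg=0x1D
After byte 3 (0x2F): reg=0x9E
After byte 4 (0x38): reg=0x7B
Register before byte 5: 0x7B
After XOR with byte 0x10: 0x6B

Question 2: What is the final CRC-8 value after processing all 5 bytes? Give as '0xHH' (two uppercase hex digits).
After byte 1 (0x1B): reg=0xED
After byte 2 (0x30): reg=0x1D
After byte 3 (0x2F): reg=0x9E
After byte 4 (0x38): reg=0x7B
After byte 5 (0x10): reg=0x16

Answer: 0x16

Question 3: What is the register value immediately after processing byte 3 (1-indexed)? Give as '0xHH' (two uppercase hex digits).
After byte 1 (0x1B): reg=0xED
After byte 2 (0x30): reg=0x1D
After byte 3 (0x2F): reg=0x9E

Answer: 0x9E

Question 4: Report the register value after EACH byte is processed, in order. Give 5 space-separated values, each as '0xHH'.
0xED 0x1D 0x9E 0x7B 0x16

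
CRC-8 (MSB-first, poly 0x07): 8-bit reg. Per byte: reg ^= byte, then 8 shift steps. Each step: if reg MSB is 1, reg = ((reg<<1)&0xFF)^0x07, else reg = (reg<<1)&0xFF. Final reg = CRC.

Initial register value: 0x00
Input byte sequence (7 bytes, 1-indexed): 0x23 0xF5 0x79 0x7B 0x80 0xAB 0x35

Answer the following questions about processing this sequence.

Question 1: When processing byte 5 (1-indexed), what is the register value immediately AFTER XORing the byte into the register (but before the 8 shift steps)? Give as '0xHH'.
Answer: 0xA1

Derivation:
Register before byte 5: 0x21
Byte 5: 0x80
0x21 XOR 0x80 = 0xA1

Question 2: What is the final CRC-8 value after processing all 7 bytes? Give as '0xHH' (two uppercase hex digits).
After byte 1 (0x23): reg=0xE9
After byte 2 (0xF5): reg=0x54
After byte 3 (0x79): reg=0xC3
After byte 4 (0x7B): reg=0x21
After byte 5 (0x80): reg=0x6E
After byte 6 (0xAB): reg=0x55
After byte 7 (0x35): reg=0x27

Answer: 0x27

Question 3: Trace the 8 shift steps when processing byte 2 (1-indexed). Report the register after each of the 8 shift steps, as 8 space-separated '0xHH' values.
Answer: 0x38 0x70 0xE0 0xC7 0x89 0x15 0x2A 0x54

Derivation:
After byte 1 (0x23): reg=0xE9
Register before byte 2: 0xE9
After XOR with byte 0xF5: 0x1C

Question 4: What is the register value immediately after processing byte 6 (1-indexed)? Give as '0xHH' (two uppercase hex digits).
Answer: 0x55

Derivation:
After byte 1 (0x23): reg=0xE9
After byte 2 (0xF5): reg=0x54
After byte 3 (0x79): reg=0xC3
After byte 4 (0x7B): reg=0x21
After byte 5 (0x80): reg=0x6E
After byte 6 (0xAB): reg=0x55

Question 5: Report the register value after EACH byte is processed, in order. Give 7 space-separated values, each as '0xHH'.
0xE9 0x54 0xC3 0x21 0x6E 0x55 0x27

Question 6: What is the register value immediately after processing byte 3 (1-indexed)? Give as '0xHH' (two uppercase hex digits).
After byte 1 (0x23): reg=0xE9
After byte 2 (0xF5): reg=0x54
After byte 3 (0x79): reg=0xC3

Answer: 0xC3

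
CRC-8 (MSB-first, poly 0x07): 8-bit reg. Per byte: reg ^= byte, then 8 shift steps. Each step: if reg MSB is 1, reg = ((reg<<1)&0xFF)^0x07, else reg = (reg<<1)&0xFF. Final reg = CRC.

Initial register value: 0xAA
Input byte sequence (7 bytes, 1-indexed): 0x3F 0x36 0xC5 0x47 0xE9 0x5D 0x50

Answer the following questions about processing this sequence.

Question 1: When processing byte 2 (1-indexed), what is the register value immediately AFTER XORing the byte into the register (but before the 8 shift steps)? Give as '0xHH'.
Answer: 0xD4

Derivation:
Register before byte 2: 0xE2
Byte 2: 0x36
0xE2 XOR 0x36 = 0xD4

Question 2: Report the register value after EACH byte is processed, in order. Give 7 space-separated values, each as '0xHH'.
0xE2 0x22 0xBB 0xFA 0x79 0xFC 0x4D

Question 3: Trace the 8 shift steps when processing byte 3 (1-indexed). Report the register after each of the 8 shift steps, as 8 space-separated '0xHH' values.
Answer: 0xC9 0x95 0x2D 0x5A 0xB4 0x6F 0xDE 0xBB

Derivation:
After byte 1 (0x3F): reg=0xE2
After byte 2 (0x36): reg=0x22
Register before byte 3: 0x22
After XOR with byte 0xC5: 0xE7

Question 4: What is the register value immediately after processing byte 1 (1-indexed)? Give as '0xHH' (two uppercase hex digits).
After byte 1 (0x3F): reg=0xE2

Answer: 0xE2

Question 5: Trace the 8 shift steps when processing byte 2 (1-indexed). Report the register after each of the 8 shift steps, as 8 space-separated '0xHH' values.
Answer: 0xAF 0x59 0xB2 0x63 0xC6 0x8B 0x11 0x22

Derivation:
After byte 1 (0x3F): reg=0xE2
Register before byte 2: 0xE2
After XOR with byte 0x36: 0xD4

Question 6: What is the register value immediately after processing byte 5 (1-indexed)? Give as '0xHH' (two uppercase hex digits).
After byte 1 (0x3F): reg=0xE2
After byte 2 (0x36): reg=0x22
After byte 3 (0xC5): reg=0xBB
After byte 4 (0x47): reg=0xFA
After byte 5 (0xE9): reg=0x79

Answer: 0x79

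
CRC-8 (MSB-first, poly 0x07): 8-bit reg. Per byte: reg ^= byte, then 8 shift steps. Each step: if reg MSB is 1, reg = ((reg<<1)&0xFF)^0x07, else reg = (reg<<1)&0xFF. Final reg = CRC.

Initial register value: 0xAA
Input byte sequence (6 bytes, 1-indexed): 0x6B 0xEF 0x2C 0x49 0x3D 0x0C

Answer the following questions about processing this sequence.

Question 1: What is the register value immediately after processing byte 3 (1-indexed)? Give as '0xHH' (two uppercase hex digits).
Answer: 0xA2

Derivation:
After byte 1 (0x6B): reg=0x49
After byte 2 (0xEF): reg=0x7B
After byte 3 (0x2C): reg=0xA2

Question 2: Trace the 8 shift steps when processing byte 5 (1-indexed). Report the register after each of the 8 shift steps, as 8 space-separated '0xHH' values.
After byte 1 (0x6B): reg=0x49
After byte 2 (0xEF): reg=0x7B
After byte 3 (0x2C): reg=0xA2
After byte 4 (0x49): reg=0x9F
Register before byte 5: 0x9F
After XOR with byte 0x3D: 0xA2

Answer: 0x43 0x86 0x0B 0x16 0x2C 0x58 0xB0 0x67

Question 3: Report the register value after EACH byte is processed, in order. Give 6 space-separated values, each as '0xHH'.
0x49 0x7B 0xA2 0x9F 0x67 0x16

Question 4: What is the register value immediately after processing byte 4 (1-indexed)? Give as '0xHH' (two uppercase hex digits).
After byte 1 (0x6B): reg=0x49
After byte 2 (0xEF): reg=0x7B
After byte 3 (0x2C): reg=0xA2
After byte 4 (0x49): reg=0x9F

Answer: 0x9F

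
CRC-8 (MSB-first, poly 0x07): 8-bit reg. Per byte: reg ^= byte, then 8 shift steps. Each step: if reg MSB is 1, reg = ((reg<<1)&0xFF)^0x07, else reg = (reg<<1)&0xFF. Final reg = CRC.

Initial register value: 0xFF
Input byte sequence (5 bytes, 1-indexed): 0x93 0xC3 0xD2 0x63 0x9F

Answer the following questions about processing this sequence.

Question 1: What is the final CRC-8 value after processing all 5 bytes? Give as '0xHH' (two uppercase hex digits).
After byte 1 (0x93): reg=0x03
After byte 2 (0xC3): reg=0x4E
After byte 3 (0xD2): reg=0xDD
After byte 4 (0x63): reg=0x33
After byte 5 (0x9F): reg=0x4D

Answer: 0x4D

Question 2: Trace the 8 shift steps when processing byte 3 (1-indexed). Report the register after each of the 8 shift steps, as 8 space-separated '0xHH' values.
After byte 1 (0x93): reg=0x03
After byte 2 (0xC3): reg=0x4E
Register before byte 3: 0x4E
After XOR with byte 0xD2: 0x9C

Answer: 0x3F 0x7E 0xFC 0xFF 0xF9 0xF5 0xED 0xDD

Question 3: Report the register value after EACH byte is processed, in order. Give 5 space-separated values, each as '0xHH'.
0x03 0x4E 0xDD 0x33 0x4D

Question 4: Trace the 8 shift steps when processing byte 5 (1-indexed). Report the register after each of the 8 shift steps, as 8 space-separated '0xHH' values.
After byte 1 (0x93): reg=0x03
After byte 2 (0xC3): reg=0x4E
After byte 3 (0xD2): reg=0xDD
After byte 4 (0x63): reg=0x33
Register before byte 5: 0x33
After XOR with byte 0x9F: 0xAC

Answer: 0x5F 0xBE 0x7B 0xF6 0xEB 0xD1 0xA5 0x4D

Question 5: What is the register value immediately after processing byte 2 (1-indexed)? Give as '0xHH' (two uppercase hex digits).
After byte 1 (0x93): reg=0x03
After byte 2 (0xC3): reg=0x4E

Answer: 0x4E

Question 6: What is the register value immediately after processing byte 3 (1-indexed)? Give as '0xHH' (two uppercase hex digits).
Answer: 0xDD

Derivation:
After byte 1 (0x93): reg=0x03
After byte 2 (0xC3): reg=0x4E
After byte 3 (0xD2): reg=0xDD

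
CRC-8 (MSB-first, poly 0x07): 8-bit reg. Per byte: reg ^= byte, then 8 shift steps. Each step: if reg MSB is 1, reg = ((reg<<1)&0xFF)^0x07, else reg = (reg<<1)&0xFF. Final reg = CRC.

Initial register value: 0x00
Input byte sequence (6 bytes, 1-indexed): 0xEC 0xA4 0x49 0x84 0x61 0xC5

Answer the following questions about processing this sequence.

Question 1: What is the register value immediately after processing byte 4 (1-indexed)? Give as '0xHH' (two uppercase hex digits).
Answer: 0x1C

Derivation:
After byte 1 (0xEC): reg=0x8A
After byte 2 (0xA4): reg=0xCA
After byte 3 (0x49): reg=0x80
After byte 4 (0x84): reg=0x1C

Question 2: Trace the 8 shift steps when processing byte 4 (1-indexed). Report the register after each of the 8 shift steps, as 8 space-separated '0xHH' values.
Answer: 0x08 0x10 0x20 0x40 0x80 0x07 0x0E 0x1C

Derivation:
After byte 1 (0xEC): reg=0x8A
After byte 2 (0xA4): reg=0xCA
After byte 3 (0x49): reg=0x80
Register before byte 4: 0x80
After XOR with byte 0x84: 0x04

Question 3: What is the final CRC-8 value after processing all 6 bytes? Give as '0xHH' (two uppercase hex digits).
Answer: 0x1E

Derivation:
After byte 1 (0xEC): reg=0x8A
After byte 2 (0xA4): reg=0xCA
After byte 3 (0x49): reg=0x80
After byte 4 (0x84): reg=0x1C
After byte 5 (0x61): reg=0x74
After byte 6 (0xC5): reg=0x1E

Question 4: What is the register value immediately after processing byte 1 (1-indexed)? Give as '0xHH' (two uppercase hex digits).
After byte 1 (0xEC): reg=0x8A

Answer: 0x8A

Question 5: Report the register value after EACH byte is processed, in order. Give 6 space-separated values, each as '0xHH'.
0x8A 0xCA 0x80 0x1C 0x74 0x1E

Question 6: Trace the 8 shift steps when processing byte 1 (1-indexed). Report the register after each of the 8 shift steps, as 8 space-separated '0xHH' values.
Register before byte 1: 0x00
After XOR with byte 0xEC: 0xEC

Answer: 0xDF 0xB9 0x75 0xEA 0xD3 0xA1 0x45 0x8A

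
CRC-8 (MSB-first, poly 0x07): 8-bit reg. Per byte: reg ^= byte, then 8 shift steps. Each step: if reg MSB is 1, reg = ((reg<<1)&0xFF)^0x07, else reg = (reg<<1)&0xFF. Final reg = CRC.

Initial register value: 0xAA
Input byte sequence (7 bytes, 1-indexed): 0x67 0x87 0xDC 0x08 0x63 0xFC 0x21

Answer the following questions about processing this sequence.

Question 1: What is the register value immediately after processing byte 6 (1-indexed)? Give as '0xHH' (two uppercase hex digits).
Answer: 0xA2

Derivation:
After byte 1 (0x67): reg=0x6D
After byte 2 (0x87): reg=0x98
After byte 3 (0xDC): reg=0xDB
After byte 4 (0x08): reg=0x37
After byte 5 (0x63): reg=0xAB
After byte 6 (0xFC): reg=0xA2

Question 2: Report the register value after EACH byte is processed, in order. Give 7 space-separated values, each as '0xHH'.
0x6D 0x98 0xDB 0x37 0xAB 0xA2 0x80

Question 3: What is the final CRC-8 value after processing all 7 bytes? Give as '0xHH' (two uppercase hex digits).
Answer: 0x80

Derivation:
After byte 1 (0x67): reg=0x6D
After byte 2 (0x87): reg=0x98
After byte 3 (0xDC): reg=0xDB
After byte 4 (0x08): reg=0x37
After byte 5 (0x63): reg=0xAB
After byte 6 (0xFC): reg=0xA2
After byte 7 (0x21): reg=0x80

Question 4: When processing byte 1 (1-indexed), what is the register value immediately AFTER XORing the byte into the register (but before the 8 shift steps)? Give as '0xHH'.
Register before byte 1: 0xAA
Byte 1: 0x67
0xAA XOR 0x67 = 0xCD

Answer: 0xCD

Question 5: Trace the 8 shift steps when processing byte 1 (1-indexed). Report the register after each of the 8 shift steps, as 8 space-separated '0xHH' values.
Answer: 0x9D 0x3D 0x7A 0xF4 0xEF 0xD9 0xB5 0x6D

Derivation:
Register before byte 1: 0xAA
After XOR with byte 0x67: 0xCD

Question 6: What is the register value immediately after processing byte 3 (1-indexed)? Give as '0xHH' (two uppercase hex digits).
After byte 1 (0x67): reg=0x6D
After byte 2 (0x87): reg=0x98
After byte 3 (0xDC): reg=0xDB

Answer: 0xDB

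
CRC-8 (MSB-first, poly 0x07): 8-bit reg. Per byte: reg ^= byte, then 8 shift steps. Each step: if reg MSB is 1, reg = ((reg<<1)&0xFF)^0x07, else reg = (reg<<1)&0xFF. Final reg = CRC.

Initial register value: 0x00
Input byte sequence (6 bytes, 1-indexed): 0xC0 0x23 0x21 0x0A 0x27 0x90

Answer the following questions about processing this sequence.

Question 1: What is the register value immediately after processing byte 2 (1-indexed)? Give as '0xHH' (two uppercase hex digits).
Answer: 0x04

Derivation:
After byte 1 (0xC0): reg=0x4E
After byte 2 (0x23): reg=0x04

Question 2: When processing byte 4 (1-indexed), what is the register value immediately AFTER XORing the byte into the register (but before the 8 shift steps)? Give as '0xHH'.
Answer: 0xF1

Derivation:
Register before byte 4: 0xFB
Byte 4: 0x0A
0xFB XOR 0x0A = 0xF1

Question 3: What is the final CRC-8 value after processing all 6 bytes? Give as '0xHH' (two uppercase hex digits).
Answer: 0x3B

Derivation:
After byte 1 (0xC0): reg=0x4E
After byte 2 (0x23): reg=0x04
After byte 3 (0x21): reg=0xFB
After byte 4 (0x0A): reg=0xD9
After byte 5 (0x27): reg=0xF4
After byte 6 (0x90): reg=0x3B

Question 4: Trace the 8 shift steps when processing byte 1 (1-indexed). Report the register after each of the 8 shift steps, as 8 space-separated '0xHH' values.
Register before byte 1: 0x00
After XOR with byte 0xC0: 0xC0

Answer: 0x87 0x09 0x12 0x24 0x48 0x90 0x27 0x4E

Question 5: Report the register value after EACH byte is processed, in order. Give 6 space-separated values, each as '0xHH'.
0x4E 0x04 0xFB 0xD9 0xF4 0x3B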